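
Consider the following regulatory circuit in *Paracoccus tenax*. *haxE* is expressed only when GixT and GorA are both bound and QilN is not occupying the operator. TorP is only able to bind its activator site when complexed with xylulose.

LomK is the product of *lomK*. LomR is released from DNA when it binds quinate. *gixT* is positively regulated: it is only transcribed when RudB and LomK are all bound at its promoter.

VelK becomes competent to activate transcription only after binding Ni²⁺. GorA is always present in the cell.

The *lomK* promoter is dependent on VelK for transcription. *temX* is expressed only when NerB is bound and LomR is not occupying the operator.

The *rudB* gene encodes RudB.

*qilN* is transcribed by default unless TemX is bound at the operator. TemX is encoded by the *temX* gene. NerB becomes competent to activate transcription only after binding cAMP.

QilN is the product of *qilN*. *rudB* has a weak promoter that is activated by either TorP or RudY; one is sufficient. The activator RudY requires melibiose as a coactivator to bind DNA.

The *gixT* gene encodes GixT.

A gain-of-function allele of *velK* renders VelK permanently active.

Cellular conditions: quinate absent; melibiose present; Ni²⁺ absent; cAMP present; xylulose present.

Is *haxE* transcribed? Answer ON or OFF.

cAMP is present, so NerB is active.
Quinate is absent, so LomR is active.
With repressor LomR bound, *temX* is not transcribed.
So TemX is not produced.
With no repressor bound, *qilN* is transcribed.
So QilN is produced and active.
Xylulose is present, so TorP is active.
Melibiose is present, so RudY is active.
Activator TorP is present, so *rudB* is transcribed.
So RudB is produced and active.
VelK is constitutively active in this strain.
No repressor is bound and VelK is active, so *lomK* is transcribed.
So LomK is produced and active.
No repressor is bound and RudB and LomK are active, so *gixT* is transcribed.
So GixT is produced and active.
GorA is produced constitutively and is active.
With repressor QilN bound, *haxE* is not transcribed.

OFF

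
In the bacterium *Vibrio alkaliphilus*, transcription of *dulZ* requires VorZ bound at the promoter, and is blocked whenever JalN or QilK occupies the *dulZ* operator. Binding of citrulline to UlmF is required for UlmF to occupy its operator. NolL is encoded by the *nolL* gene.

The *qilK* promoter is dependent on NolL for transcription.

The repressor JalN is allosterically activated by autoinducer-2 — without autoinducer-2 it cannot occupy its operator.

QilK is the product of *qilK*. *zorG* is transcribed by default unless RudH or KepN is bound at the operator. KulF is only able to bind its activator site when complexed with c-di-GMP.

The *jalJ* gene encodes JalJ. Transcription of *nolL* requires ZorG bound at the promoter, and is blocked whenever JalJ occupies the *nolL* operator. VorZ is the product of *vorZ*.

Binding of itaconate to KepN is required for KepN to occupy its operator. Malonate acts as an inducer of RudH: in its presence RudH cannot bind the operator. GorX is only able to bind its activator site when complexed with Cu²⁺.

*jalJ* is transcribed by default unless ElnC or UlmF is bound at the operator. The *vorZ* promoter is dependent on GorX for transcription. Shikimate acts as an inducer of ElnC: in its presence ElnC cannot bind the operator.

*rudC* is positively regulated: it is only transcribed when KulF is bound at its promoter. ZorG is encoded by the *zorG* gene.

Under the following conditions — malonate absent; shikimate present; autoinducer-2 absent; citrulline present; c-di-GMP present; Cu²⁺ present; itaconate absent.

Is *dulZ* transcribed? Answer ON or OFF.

ON

Autoinducer-2 is absent, so JalN is inactive.
Cu²⁺ is present, so GorX is active.
No repressor is bound and GorX is active, so *vorZ* is transcribed.
So VorZ is produced and active.
Malonate is absent, so RudH is active.
Itaconate is absent, so KepN is inactive.
With repressor RudH bound, *zorG* is not transcribed.
So ZorG is not produced.
Shikimate is present, so ElnC is inactive.
Citrulline is present, so UlmF is active.
With repressor UlmF bound, *jalJ* is not transcribed.
So JalJ is not produced.
Required activator ZorG is absent, so *nolL* is not transcribed.
So NolL is not produced.
Required activator NolL is absent, so *qilK* is not transcribed.
So QilK is not produced.
No repressor is bound and VorZ is active, so *dulZ* is transcribed.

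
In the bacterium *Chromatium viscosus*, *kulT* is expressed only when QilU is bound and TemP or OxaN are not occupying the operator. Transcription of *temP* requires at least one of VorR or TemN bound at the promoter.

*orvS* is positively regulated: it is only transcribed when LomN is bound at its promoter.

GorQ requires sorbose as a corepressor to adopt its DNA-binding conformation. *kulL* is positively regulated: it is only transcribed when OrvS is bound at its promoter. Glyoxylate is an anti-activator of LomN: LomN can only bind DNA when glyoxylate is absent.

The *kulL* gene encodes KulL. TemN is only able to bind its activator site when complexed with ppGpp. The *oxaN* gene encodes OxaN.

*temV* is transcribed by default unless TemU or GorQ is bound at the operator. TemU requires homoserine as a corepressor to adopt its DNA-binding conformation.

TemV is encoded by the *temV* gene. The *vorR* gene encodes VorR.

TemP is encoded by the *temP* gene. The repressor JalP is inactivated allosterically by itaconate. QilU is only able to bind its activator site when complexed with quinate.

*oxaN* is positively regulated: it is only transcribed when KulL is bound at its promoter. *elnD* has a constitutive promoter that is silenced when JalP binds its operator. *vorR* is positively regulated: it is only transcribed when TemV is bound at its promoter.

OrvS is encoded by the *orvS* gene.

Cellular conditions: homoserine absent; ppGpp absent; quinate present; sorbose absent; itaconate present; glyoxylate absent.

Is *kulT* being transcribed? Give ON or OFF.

OFF

Homoserine is absent, so TemU is inactive.
Sorbose is absent, so GorQ is inactive.
With no repressor bound, *temV* is transcribed.
So TemV is produced and active.
No repressor is bound and TemV is active, so *vorR* is transcribed.
So VorR is produced and active.
ppGpp is absent, so TemN is inactive.
Activator VorR is present, so *temP* is transcribed.
So TemP is produced and active.
Glyoxylate is absent, so LomN is active.
No repressor is bound and LomN is active, so *orvS* is transcribed.
So OrvS is produced and active.
No repressor is bound and OrvS is active, so *kulL* is transcribed.
So KulL is produced and active.
No repressor is bound and KulL is active, so *oxaN* is transcribed.
So OxaN is produced and active.
Quinate is present, so QilU is active.
With repressor TemP bound, *kulT* is not transcribed.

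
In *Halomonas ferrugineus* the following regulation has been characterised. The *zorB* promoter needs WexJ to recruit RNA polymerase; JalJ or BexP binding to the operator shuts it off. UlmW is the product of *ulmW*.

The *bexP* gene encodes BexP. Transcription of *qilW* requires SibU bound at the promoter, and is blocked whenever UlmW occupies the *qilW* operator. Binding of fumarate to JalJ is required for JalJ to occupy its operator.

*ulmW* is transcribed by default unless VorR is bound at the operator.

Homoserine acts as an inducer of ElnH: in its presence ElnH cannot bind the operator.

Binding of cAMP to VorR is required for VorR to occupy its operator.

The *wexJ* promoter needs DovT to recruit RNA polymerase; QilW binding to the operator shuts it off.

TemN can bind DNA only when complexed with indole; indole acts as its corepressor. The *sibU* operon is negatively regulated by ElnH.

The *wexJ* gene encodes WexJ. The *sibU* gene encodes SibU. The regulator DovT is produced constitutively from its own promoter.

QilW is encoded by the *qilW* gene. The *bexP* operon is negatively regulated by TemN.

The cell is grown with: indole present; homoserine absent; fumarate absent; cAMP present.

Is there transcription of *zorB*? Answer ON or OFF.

Fumarate is absent, so JalJ is inactive.
cAMP is present, so VorR is active.
With repressor VorR bound, *ulmW* is not transcribed.
So UlmW is not produced.
Homoserine is absent, so ElnH is active.
With repressor ElnH bound, *sibU* is not transcribed.
So SibU is not produced.
Required activator SibU is absent, so *qilW* is not transcribed.
So QilW is not produced.
DovT is produced constitutively and is active.
No repressor is bound and DovT is active, so *wexJ* is transcribed.
So WexJ is produced and active.
Indole is present, so TemN is active.
With repressor TemN bound, *bexP* is not transcribed.
So BexP is not produced.
No repressor is bound and WexJ is active, so *zorB* is transcribed.

ON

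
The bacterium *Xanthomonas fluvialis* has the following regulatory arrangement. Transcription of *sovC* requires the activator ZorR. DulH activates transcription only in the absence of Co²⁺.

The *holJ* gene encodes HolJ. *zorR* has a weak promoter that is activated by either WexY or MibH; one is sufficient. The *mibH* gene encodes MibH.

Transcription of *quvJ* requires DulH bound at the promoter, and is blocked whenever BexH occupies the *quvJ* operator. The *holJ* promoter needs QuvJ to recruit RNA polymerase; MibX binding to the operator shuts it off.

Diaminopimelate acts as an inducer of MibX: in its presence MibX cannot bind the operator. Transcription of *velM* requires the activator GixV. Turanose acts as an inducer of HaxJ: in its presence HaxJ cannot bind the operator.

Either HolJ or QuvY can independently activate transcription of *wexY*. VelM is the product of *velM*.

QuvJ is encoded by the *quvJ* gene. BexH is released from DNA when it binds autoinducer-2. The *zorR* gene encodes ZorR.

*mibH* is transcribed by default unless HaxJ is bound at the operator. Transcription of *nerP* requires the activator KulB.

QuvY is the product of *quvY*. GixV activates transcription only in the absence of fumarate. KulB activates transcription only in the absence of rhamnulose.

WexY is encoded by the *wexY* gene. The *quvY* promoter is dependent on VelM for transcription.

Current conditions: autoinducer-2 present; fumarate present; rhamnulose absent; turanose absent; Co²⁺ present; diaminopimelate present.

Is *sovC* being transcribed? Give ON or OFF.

Autoinducer-2 is present, so BexH is inactive.
Co²⁺ is present, so DulH is inactive.
Required activator DulH is absent, so *quvJ* is not transcribed.
So QuvJ is not produced.
Diaminopimelate is present, so MibX is inactive.
Required activator QuvJ is absent, so *holJ* is not transcribed.
So HolJ is not produced.
Fumarate is present, so GixV is inactive.
Required activator GixV is absent, so *velM* is not transcribed.
So VelM is not produced.
Required activator VelM is absent, so *quvY* is not transcribed.
So QuvY is not produced.
No activator is available at the *wexY* promoter, so *wexY* is not transcribed.
So WexY is not produced.
Turanose is absent, so HaxJ is active.
With repressor HaxJ bound, *mibH* is not transcribed.
So MibH is not produced.
No activator is available at the *zorR* promoter, so *zorR* is not transcribed.
So ZorR is not produced.
Required activator ZorR is absent, so *sovC* is not transcribed.

OFF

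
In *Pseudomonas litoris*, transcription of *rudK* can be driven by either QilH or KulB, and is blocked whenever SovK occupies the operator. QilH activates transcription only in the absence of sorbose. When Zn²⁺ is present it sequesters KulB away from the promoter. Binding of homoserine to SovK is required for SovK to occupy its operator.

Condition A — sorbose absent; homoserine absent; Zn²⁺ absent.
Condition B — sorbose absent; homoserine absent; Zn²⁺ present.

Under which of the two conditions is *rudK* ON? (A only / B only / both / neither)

Condition A:
Sorbose is absent, so QilH is active.
Homoserine is absent, so SovK is inactive.
Zn²⁺ is absent, so KulB is active.
Activator QilH is present, so *rudK* is transcribed.
→ *rudK* is ON in A.
Condition B:
Sorbose is absent, so QilH is active.
Homoserine is absent, so SovK is inactive.
Zn²⁺ is present, so KulB is inactive.
Activator QilH is present, so *rudK* is transcribed.
→ *rudK* is ON in B.

both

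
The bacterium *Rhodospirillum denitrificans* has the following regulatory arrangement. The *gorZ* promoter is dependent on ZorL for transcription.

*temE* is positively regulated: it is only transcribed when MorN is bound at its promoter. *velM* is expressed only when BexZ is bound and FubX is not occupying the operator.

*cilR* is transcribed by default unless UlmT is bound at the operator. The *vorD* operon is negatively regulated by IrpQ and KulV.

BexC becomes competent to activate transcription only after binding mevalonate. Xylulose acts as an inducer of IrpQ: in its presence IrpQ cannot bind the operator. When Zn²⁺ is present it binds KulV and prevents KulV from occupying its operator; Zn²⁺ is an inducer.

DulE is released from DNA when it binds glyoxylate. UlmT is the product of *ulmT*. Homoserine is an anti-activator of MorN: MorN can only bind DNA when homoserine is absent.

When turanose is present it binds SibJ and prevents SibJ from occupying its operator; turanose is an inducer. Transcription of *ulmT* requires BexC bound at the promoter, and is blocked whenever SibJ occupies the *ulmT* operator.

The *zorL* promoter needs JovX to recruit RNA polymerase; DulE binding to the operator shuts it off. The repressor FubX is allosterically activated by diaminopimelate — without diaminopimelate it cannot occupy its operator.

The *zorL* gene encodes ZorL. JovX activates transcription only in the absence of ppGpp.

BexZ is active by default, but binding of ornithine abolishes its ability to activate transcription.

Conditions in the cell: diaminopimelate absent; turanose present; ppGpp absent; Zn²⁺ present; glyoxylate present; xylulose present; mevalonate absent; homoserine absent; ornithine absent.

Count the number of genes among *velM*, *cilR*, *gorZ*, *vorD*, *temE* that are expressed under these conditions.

5

Diaminopimelate is absent, so FubX is inactive.
Ornithine is absent, so BexZ is active.
No repressor is bound and BexZ is active, so *velM* is transcribed.
→ *velM* is ON.
Turanose is present, so SibJ is inactive.
Mevalonate is absent, so BexC is inactive.
Required activator BexC is absent, so *ulmT* is not transcribed.
So UlmT is not produced.
With no repressor bound, *cilR* is transcribed.
→ *cilR* is ON.
ppGpp is absent, so JovX is active.
Glyoxylate is present, so DulE is inactive.
No repressor is bound and JovX is active, so *zorL* is transcribed.
So ZorL is produced and active.
No repressor is bound and ZorL is active, so *gorZ* is transcribed.
→ *gorZ* is ON.
Xylulose is present, so IrpQ is inactive.
Zn²⁺ is present, so KulV is inactive.
With no repressor bound, *vorD* is transcribed.
→ *vorD* is ON.
Homoserine is absent, so MorN is active.
No repressor is bound and MorN is active, so *temE* is transcribed.
→ *temE* is ON.
5 of the 5 genes are transcribed.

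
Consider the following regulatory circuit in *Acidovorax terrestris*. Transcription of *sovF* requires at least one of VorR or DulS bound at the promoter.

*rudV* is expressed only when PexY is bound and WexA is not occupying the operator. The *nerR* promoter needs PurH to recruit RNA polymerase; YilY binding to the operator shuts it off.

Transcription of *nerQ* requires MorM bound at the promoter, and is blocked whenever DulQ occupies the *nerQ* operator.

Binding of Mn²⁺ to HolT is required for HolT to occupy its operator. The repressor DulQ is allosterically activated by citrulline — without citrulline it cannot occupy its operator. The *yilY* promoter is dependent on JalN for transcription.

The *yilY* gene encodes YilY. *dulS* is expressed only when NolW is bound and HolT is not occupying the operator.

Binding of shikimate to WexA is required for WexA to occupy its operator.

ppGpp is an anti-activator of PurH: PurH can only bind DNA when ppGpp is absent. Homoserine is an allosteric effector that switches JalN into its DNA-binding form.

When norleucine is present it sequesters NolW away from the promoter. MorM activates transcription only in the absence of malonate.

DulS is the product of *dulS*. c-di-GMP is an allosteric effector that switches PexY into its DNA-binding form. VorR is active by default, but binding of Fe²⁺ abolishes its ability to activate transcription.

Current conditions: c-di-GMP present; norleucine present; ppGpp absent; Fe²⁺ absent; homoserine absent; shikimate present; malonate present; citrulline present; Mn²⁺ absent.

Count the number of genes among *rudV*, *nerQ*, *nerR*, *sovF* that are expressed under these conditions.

c-di-GMP is present, so PexY is active.
Shikimate is present, so WexA is active.
With repressor WexA bound, *rudV* is not transcribed.
→ *rudV* is OFF.
Malonate is present, so MorM is inactive.
Citrulline is present, so DulQ is active.
With repressor DulQ bound, *nerQ* is not transcribed.
→ *nerQ* is OFF.
Homoserine is absent, so JalN is inactive.
Required activator JalN is absent, so *yilY* is not transcribed.
So YilY is not produced.
ppGpp is absent, so PurH is active.
No repressor is bound and PurH is active, so *nerR* is transcribed.
→ *nerR* is ON.
Fe²⁺ is absent, so VorR is active.
Mn²⁺ is absent, so HolT is inactive.
Norleucine is present, so NolW is inactive.
Required activator NolW is absent, so *dulS* is not transcribed.
So DulS is not produced.
Activator VorR is present, so *sovF* is transcribed.
→ *sovF* is ON.
2 of the 4 genes are transcribed.

2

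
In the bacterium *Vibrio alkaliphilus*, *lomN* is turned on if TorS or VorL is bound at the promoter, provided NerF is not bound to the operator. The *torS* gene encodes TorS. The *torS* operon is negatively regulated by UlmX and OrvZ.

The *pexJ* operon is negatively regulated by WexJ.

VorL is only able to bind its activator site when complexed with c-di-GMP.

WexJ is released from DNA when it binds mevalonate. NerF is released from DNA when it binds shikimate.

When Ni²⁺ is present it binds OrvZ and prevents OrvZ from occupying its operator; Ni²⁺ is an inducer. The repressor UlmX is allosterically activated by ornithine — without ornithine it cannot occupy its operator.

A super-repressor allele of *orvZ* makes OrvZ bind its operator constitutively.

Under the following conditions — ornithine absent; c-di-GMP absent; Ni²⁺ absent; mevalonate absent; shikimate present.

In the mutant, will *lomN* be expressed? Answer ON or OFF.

Ornithine is absent, so UlmX is inactive.
OrvZ is constitutively active in this strain.
With repressor OrvZ bound, *torS* is not transcribed.
So TorS is not produced.
Shikimate is present, so NerF is inactive.
c-di-GMP is absent, so VorL is inactive.
No activator is available at the *lomN* promoter, so *lomN* is not transcribed.

OFF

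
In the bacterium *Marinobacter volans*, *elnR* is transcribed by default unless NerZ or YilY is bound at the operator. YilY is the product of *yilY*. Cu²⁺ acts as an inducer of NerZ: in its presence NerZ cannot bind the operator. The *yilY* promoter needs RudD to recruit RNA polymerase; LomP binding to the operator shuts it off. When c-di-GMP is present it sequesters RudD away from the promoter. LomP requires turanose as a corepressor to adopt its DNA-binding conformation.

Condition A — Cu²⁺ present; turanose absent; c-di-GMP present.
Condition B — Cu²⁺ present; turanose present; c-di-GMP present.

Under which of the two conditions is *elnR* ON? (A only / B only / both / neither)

both

Condition A:
Cu²⁺ is present, so NerZ is inactive.
Turanose is absent, so LomP is inactive.
c-di-GMP is present, so RudD is inactive.
Required activator RudD is absent, so *yilY* is not transcribed.
So YilY is not produced.
With no repressor bound, *elnR* is transcribed.
→ *elnR* is ON in A.
Condition B:
Cu²⁺ is present, so NerZ is inactive.
Turanose is present, so LomP is active.
c-di-GMP is present, so RudD is inactive.
With repressor LomP bound, *yilY* is not transcribed.
So YilY is not produced.
With no repressor bound, *elnR* is transcribed.
→ *elnR* is ON in B.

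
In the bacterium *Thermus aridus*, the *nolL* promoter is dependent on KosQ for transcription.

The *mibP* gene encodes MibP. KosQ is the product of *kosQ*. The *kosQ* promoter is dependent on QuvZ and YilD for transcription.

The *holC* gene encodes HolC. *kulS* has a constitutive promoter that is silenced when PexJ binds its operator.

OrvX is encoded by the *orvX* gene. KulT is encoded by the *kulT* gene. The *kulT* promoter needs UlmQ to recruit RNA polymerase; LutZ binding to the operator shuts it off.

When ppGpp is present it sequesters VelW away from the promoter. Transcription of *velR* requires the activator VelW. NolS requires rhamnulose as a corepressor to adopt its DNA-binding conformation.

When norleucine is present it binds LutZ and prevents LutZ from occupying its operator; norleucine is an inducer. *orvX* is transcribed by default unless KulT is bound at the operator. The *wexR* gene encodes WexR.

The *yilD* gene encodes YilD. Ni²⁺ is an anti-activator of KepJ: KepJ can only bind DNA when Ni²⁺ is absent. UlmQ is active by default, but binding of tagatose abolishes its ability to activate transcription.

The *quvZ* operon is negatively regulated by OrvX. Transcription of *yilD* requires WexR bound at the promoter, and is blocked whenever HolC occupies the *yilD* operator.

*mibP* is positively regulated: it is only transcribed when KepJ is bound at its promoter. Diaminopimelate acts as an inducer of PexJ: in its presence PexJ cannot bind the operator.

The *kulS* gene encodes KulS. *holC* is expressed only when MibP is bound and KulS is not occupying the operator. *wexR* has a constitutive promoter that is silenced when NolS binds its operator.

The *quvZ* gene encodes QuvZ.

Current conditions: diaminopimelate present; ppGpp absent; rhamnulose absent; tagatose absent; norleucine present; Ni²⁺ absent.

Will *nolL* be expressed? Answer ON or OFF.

Tagatose is absent, so UlmQ is active.
Norleucine is present, so LutZ is inactive.
No repressor is bound and UlmQ is active, so *kulT* is transcribed.
So KulT is produced and active.
With repressor KulT bound, *orvX* is not transcribed.
So OrvX is not produced.
With no repressor bound, *quvZ* is transcribed.
So QuvZ is produced and active.
Diaminopimelate is present, so PexJ is inactive.
With no repressor bound, *kulS* is transcribed.
So KulS is produced and active.
Ni²⁺ is absent, so KepJ is active.
No repressor is bound and KepJ is active, so *mibP* is transcribed.
So MibP is produced and active.
With repressor KulS bound, *holC* is not transcribed.
So HolC is not produced.
Rhamnulose is absent, so NolS is inactive.
With no repressor bound, *wexR* is transcribed.
So WexR is produced and active.
No repressor is bound and WexR is active, so *yilD* is transcribed.
So YilD is produced and active.
No repressor is bound and QuvZ and YilD are active, so *kosQ* is transcribed.
So KosQ is produced and active.
No repressor is bound and KosQ is active, so *nolL* is transcribed.

ON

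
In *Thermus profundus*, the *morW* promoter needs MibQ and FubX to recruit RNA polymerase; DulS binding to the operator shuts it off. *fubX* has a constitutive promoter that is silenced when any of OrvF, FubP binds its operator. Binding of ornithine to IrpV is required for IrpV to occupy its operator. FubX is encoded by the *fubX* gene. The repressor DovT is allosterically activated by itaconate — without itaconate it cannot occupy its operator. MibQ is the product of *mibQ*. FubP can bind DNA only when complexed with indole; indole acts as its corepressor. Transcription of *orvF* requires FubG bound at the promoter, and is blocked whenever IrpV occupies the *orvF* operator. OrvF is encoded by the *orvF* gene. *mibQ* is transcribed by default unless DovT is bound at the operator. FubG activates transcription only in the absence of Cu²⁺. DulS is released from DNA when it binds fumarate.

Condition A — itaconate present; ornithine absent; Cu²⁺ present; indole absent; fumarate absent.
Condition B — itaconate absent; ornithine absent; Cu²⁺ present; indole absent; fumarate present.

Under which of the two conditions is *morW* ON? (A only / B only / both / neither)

Condition A:
Itaconate is present, so DovT is active.
With repressor DovT bound, *mibQ* is not transcribed.
So MibQ is not produced.
Ornithine is absent, so IrpV is inactive.
Cu²⁺ is present, so FubG is inactive.
Required activator FubG is absent, so *orvF* is not transcribed.
So OrvF is not produced.
Indole is absent, so FubP is inactive.
With no repressor bound, *fubX* is transcribed.
So FubX is produced and active.
Fumarate is absent, so DulS is active.
With repressor DulS bound, *morW* is not transcribed.
→ *morW* is OFF in A.
Condition B:
Itaconate is absent, so DovT is inactive.
With no repressor bound, *mibQ* is transcribed.
So MibQ is produced and active.
Ornithine is absent, so IrpV is inactive.
Cu²⁺ is present, so FubG is inactive.
Required activator FubG is absent, so *orvF* is not transcribed.
So OrvF is not produced.
Indole is absent, so FubP is inactive.
With no repressor bound, *fubX* is transcribed.
So FubX is produced and active.
Fumarate is present, so DulS is inactive.
No repressor is bound and MibQ and FubX are active, so *morW* is transcribed.
→ *morW* is ON in B.

B only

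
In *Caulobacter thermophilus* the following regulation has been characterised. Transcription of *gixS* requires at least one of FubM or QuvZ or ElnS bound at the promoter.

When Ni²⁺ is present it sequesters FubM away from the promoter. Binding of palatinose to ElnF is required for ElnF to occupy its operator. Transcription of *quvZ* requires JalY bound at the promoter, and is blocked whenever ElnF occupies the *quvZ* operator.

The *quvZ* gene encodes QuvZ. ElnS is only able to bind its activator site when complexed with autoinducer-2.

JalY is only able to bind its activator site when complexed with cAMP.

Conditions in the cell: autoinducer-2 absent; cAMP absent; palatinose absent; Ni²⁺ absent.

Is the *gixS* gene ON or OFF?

Ni²⁺ is absent, so FubM is active.
cAMP is absent, so JalY is inactive.
Palatinose is absent, so ElnF is inactive.
Required activator JalY is absent, so *quvZ* is not transcribed.
So QuvZ is not produced.
Autoinducer-2 is absent, so ElnS is inactive.
Activator FubM is present, so *gixS* is transcribed.

ON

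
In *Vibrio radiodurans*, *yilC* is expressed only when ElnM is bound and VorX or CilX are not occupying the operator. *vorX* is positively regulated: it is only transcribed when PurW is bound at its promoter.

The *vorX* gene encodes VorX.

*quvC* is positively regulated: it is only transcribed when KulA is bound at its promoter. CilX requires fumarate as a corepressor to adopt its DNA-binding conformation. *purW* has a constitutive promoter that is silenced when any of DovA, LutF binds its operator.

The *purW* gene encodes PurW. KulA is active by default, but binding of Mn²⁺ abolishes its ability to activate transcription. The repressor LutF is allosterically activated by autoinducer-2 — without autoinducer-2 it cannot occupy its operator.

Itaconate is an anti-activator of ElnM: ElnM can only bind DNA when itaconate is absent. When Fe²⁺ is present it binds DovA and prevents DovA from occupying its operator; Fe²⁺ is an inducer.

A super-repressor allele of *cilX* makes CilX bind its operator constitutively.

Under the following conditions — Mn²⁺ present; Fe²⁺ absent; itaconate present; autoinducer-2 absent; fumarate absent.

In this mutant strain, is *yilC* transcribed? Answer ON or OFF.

Fe²⁺ is absent, so DovA is active.
Autoinducer-2 is absent, so LutF is inactive.
With repressor DovA bound, *purW* is not transcribed.
So PurW is not produced.
Required activator PurW is absent, so *vorX* is not transcribed.
So VorX is not produced.
Itaconate is present, so ElnM is inactive.
CilX is constitutively active in this strain.
With repressor CilX bound, *yilC* is not transcribed.

OFF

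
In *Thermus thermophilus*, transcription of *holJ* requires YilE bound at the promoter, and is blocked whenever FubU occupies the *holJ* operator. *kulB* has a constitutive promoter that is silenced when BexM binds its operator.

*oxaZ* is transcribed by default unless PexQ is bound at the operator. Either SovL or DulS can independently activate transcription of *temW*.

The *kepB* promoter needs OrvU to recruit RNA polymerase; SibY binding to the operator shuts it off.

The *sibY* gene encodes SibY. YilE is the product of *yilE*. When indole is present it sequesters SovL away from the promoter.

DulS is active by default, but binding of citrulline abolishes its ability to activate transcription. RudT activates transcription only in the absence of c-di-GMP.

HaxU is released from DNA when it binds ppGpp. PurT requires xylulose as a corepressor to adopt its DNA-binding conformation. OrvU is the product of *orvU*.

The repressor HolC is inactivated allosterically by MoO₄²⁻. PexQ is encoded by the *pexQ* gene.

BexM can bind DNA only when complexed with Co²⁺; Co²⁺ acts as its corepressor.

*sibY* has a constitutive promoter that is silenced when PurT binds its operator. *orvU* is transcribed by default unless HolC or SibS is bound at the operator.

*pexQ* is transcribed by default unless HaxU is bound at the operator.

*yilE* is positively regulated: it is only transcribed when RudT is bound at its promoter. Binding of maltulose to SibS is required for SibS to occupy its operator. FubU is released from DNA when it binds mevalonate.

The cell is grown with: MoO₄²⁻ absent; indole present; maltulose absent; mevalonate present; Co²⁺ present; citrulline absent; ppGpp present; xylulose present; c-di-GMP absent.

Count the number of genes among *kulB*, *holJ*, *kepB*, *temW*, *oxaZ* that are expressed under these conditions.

Co²⁺ is present, so BexM is active.
With repressor BexM bound, *kulB* is not transcribed.
→ *kulB* is OFF.
c-di-GMP is absent, so RudT is active.
No repressor is bound and RudT is active, so *yilE* is transcribed.
So YilE is produced and active.
Mevalonate is present, so FubU is inactive.
No repressor is bound and YilE is active, so *holJ* is transcribed.
→ *holJ* is ON.
MoO₄²⁻ is absent, so HolC is active.
Maltulose is absent, so SibS is inactive.
With repressor HolC bound, *orvU* is not transcribed.
So OrvU is not produced.
Xylulose is present, so PurT is active.
With repressor PurT bound, *sibY* is not transcribed.
So SibY is not produced.
Required activator OrvU is absent, so *kepB* is not transcribed.
→ *kepB* is OFF.
Indole is present, so SovL is inactive.
Citrulline is absent, so DulS is active.
Activator DulS is present, so *temW* is transcribed.
→ *temW* is ON.
ppGpp is present, so HaxU is inactive.
With no repressor bound, *pexQ* is transcribed.
So PexQ is produced and active.
With repressor PexQ bound, *oxaZ* is not transcribed.
→ *oxaZ* is OFF.
2 of the 5 genes are transcribed.

2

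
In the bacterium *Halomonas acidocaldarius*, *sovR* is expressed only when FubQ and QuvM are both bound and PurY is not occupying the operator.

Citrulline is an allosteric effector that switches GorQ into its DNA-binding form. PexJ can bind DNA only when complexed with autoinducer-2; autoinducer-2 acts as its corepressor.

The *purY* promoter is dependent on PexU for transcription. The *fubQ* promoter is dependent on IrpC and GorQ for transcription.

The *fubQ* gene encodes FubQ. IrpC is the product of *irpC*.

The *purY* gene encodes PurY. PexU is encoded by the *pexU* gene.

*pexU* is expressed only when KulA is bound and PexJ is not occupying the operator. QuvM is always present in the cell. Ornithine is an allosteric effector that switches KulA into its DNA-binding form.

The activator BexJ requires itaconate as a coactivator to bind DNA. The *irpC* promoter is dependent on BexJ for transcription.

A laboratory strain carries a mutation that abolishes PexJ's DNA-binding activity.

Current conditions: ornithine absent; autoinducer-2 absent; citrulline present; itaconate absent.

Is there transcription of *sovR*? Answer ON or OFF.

Itaconate is absent, so BexJ is inactive.
Required activator BexJ is absent, so *irpC* is not transcribed.
So IrpC is not produced.
Citrulline is present, so GorQ is active.
Required activator IrpC is absent, so *fubQ* is not transcribed.
So FubQ is not produced.
PexJ is non-functional in this strain, so it has no effect.
Ornithine is absent, so KulA is inactive.
Required activator KulA is absent, so *pexU* is not transcribed.
So PexU is not produced.
Required activator PexU is absent, so *purY* is not transcribed.
So PurY is not produced.
QuvM is produced constitutively and is active.
Required activator FubQ is absent, so *sovR* is not transcribed.

OFF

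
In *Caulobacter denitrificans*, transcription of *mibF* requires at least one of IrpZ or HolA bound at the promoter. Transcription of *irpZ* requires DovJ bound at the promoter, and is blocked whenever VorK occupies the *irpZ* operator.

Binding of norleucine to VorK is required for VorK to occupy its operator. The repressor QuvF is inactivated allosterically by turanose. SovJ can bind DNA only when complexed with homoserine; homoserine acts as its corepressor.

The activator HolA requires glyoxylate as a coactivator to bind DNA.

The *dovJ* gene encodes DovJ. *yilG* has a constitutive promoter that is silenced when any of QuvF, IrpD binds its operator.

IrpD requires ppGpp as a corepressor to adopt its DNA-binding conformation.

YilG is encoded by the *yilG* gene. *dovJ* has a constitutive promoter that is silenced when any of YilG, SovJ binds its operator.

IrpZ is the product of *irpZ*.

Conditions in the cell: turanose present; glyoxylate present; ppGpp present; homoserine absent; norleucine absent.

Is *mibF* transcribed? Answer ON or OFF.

ON

Turanose is present, so QuvF is inactive.
ppGpp is present, so IrpD is active.
With repressor IrpD bound, *yilG* is not transcribed.
So YilG is not produced.
Homoserine is absent, so SovJ is inactive.
With no repressor bound, *dovJ* is transcribed.
So DovJ is produced and active.
Norleucine is absent, so VorK is inactive.
No repressor is bound and DovJ is active, so *irpZ* is transcribed.
So IrpZ is produced and active.
Glyoxylate is present, so HolA is active.
Activator IrpZ is present, so *mibF* is transcribed.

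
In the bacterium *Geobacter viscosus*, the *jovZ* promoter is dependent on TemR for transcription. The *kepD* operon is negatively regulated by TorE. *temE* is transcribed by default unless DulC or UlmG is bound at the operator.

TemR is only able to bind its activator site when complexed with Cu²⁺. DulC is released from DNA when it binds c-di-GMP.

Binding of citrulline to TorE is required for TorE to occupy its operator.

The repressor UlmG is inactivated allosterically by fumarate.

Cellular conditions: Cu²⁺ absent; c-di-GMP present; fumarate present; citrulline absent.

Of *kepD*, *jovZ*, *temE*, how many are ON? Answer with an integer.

Citrulline is absent, so TorE is inactive.
With no repressor bound, *kepD* is transcribed.
→ *kepD* is ON.
Cu²⁺ is absent, so TemR is inactive.
Required activator TemR is absent, so *jovZ* is not transcribed.
→ *jovZ* is OFF.
c-di-GMP is present, so DulC is inactive.
Fumarate is present, so UlmG is inactive.
With no repressor bound, *temE* is transcribed.
→ *temE* is ON.
2 of the 3 genes are transcribed.

2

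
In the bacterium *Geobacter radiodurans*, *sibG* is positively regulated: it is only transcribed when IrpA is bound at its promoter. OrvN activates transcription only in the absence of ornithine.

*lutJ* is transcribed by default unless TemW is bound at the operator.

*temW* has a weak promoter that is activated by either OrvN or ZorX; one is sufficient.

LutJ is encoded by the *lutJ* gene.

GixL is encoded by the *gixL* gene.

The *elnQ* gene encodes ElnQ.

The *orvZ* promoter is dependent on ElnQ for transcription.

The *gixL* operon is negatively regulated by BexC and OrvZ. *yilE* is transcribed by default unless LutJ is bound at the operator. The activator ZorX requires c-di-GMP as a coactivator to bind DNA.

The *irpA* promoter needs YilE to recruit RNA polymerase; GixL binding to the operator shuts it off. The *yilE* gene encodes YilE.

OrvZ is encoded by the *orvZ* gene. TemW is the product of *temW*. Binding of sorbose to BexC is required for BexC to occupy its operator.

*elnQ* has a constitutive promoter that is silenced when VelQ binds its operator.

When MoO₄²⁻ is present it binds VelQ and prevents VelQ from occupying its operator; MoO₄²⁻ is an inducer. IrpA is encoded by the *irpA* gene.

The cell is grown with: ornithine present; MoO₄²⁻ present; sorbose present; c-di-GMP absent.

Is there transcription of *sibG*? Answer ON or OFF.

OFF

Ornithine is present, so OrvN is inactive.
c-di-GMP is absent, so ZorX is inactive.
No activator is available at the *temW* promoter, so *temW* is not transcribed.
So TemW is not produced.
With no repressor bound, *lutJ* is transcribed.
So LutJ is produced and active.
With repressor LutJ bound, *yilE* is not transcribed.
So YilE is not produced.
Sorbose is present, so BexC is active.
MoO₄²⁻ is present, so VelQ is inactive.
With no repressor bound, *elnQ* is transcribed.
So ElnQ is produced and active.
No repressor is bound and ElnQ is active, so *orvZ* is transcribed.
So OrvZ is produced and active.
With repressor BexC bound, *gixL* is not transcribed.
So GixL is not produced.
Required activator YilE is absent, so *irpA* is not transcribed.
So IrpA is not produced.
Required activator IrpA is absent, so *sibG* is not transcribed.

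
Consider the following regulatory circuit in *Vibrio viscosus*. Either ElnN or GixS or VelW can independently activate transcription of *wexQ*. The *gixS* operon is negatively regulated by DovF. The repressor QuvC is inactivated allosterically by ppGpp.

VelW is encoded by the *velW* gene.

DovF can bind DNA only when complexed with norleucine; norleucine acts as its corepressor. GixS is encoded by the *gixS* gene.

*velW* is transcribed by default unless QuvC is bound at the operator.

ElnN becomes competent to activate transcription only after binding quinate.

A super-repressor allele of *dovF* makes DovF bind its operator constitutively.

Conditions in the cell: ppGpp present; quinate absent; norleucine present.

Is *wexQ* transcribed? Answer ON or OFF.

Quinate is absent, so ElnN is inactive.
DovF is constitutively active in this strain.
With repressor DovF bound, *gixS* is not transcribed.
So GixS is not produced.
ppGpp is present, so QuvC is inactive.
With no repressor bound, *velW* is transcribed.
So VelW is produced and active.
Activator VelW is present, so *wexQ* is transcribed.

ON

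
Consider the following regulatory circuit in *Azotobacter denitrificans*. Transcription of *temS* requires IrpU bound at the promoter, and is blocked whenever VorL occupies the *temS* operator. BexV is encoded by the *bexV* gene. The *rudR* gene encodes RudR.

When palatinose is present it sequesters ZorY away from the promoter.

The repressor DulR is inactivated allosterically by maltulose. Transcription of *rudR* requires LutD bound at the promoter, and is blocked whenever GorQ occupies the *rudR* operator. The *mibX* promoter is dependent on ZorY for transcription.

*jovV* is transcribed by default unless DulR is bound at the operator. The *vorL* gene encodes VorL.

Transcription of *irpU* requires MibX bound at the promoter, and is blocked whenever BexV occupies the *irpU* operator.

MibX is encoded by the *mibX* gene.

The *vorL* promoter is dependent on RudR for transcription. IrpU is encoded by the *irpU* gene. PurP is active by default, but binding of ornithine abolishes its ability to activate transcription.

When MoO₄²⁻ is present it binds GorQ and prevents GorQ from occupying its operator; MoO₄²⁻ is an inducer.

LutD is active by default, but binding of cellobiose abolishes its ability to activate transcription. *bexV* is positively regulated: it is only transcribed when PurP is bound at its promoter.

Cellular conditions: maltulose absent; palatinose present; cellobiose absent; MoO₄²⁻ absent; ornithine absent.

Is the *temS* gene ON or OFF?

Cellobiose is absent, so LutD is active.
MoO₄²⁻ is absent, so GorQ is active.
With repressor GorQ bound, *rudR* is not transcribed.
So RudR is not produced.
Required activator RudR is absent, so *vorL* is not transcribed.
So VorL is not produced.
Ornithine is absent, so PurP is active.
No repressor is bound and PurP is active, so *bexV* is transcribed.
So BexV is produced and active.
Palatinose is present, so ZorY is inactive.
Required activator ZorY is absent, so *mibX* is not transcribed.
So MibX is not produced.
With repressor BexV bound, *irpU* is not transcribed.
So IrpU is not produced.
Required activator IrpU is absent, so *temS* is not transcribed.

OFF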